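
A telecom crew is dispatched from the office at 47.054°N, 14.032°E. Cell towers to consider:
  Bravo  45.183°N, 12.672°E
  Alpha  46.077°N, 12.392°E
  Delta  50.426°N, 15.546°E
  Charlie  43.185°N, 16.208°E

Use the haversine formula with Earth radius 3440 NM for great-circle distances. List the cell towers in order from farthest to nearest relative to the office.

Charlie, Delta, Bravo, Alpha

Computing each great-circle distance from 47.054°N, 14.032°E:
Charlie 43.185°N, 16.208°E: 249.9 NM
Delta 50.426°N, 15.546°E: 211.1 NM
Bravo 45.183°N, 12.672°E: 125.8 NM
Alpha 46.077°N, 12.392°E: 89.6 NM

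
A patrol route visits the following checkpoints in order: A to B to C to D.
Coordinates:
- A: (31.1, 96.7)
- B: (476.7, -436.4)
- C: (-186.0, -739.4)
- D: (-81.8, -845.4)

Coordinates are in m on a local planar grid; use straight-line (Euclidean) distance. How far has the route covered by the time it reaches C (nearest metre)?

1423 m

Leg distances:
A→B: 694.8 m  (cumulative 694.8 m)
B→C: 728.7 m  (cumulative 1423.5 m)
Cumulative distance at C ≈ 1423 m.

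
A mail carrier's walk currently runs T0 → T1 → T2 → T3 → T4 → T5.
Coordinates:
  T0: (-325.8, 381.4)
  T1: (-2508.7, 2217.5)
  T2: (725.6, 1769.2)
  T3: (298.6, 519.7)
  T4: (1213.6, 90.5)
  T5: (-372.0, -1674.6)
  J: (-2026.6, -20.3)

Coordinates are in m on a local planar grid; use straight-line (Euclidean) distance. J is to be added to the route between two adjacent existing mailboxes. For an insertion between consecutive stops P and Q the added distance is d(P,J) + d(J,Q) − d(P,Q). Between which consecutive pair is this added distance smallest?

between T0 and T1

Added distance for inserting J between each consecutive pair:
T0–T1: 1184.3 m
T1–T2: 2306.7 m
T2–T3: 4349.5 m
T3–T4: 4618.5 m
T4–T5: 3209.1 m
Smallest added distance is 1184.3 m, inserting between T0 and T1.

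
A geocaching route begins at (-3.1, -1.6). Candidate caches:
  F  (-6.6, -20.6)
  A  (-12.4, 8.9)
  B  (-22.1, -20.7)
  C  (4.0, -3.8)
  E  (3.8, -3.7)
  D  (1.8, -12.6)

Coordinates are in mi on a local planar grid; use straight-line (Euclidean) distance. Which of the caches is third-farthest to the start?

Distances from the start ((-3.1, -1.6)):
B: 26.9 mi
F: 19.3 mi
A: 14.0 mi
D: 12.0 mi
C: 7.4 mi
E: 7.2 mi
The third-farthest is A at 14.0 mi.

A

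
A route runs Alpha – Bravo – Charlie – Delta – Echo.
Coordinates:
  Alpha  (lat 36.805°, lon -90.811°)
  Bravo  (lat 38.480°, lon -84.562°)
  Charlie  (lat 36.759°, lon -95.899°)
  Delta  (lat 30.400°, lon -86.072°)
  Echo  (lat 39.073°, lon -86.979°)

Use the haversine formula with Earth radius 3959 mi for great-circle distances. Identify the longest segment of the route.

Charlie–Delta

Leg distances:
Alpha→Bravo: 360.9 mi
Bravo→Charlie: 631.3 mi
Charlie→Delta: 715.6 mi
Delta→Echo: 601.5 mi
The longest leg is Charlie–Delta at 715.6 mi.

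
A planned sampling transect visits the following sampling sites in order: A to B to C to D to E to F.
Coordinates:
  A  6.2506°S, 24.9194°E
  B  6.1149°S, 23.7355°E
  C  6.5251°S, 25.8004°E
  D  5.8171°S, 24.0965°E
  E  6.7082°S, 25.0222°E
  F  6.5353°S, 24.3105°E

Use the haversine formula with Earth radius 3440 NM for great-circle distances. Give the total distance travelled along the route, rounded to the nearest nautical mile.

Leg distances:
A→B: 71.1 NM  (cumulative 71.1 NM)
B→C: 125.7 NM  (cumulative 196.8 NM)
C→D: 110.2 NM  (cumulative 307.0 NM)
D→E: 76.9 NM  (cumulative 383.9 NM)
E→F: 43.7 NM  (cumulative 427.6 NM)
Total route length ≈ 428 NM.

428 NM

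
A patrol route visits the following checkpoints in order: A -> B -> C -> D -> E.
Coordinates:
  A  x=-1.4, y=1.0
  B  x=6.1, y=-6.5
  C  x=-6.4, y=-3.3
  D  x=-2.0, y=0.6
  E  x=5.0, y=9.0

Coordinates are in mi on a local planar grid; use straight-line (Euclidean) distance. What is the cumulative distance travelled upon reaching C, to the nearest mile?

24 mi

Leg distances:
A→B: 10.6 mi  (cumulative 10.6 mi)
B→C: 12.9 mi  (cumulative 23.5 mi)
Cumulative distance at C ≈ 24 mi.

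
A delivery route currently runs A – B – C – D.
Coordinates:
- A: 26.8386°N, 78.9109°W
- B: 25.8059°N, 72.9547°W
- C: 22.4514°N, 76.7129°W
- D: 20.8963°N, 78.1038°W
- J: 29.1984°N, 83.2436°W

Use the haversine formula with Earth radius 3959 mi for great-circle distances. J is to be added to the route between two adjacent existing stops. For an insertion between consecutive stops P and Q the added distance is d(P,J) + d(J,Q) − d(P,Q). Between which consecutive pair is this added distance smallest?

Added distance for inserting J between each consecutive pair:
A–B: 607.2 mi
B–C: 959.0 mi
C–D: 1135.8 mi
Smallest added distance is 607.2 mi, inserting between A and B.

between A and B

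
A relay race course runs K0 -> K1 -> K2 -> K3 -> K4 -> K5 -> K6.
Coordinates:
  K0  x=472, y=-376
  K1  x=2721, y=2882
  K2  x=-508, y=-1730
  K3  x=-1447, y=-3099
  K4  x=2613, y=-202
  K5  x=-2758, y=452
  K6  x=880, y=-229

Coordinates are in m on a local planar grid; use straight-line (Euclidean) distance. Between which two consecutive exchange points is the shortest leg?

K2–K3

Leg distances:
K0→K1: 3958.9 m
K1→K2: 5630.0 m
K2→K3: 1660.1 m
K3→K4: 4987.6 m
K4→K5: 5410.7 m
K5→K6: 3701.2 m
The shortest leg is K2–K3 at 1660.1 m.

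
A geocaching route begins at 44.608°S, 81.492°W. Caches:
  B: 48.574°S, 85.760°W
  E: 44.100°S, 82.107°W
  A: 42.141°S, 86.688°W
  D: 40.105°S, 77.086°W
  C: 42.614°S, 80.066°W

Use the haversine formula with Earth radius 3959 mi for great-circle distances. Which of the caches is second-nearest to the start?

C

Distances from the start (44.608°S, 81.492°W):
E: 46.4 mi
C: 155.1 mi
A: 311.6 mi
B: 340.7 mi
D: 383.8 mi
The second-nearest is C at 155.1 mi.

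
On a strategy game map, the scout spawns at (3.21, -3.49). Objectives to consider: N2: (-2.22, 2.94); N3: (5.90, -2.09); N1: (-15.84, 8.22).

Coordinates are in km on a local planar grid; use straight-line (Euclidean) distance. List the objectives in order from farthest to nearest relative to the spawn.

N1, N2, N3

Distances from the spawn:
N1 (-15.84, 8.22): 22.4 km
N2 (-2.22, 2.94): 8.4 km
N3 (5.90, -2.09): 3.0 km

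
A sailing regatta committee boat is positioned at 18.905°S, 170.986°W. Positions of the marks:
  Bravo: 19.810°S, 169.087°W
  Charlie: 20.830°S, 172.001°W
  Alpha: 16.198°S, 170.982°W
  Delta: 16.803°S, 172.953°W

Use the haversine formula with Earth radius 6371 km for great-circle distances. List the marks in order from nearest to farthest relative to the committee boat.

Bravo, Charlie, Alpha, Delta

Distance from the committee boat at 18.905°S, 170.986°W to each:
Bravo 19.810°S, 169.087°W: 223.2 km
Charlie 20.830°S, 172.001°W: 238.9 km
Alpha 16.198°S, 170.982°W: 301.0 km
Delta 16.803°S, 172.953°W: 313.0 km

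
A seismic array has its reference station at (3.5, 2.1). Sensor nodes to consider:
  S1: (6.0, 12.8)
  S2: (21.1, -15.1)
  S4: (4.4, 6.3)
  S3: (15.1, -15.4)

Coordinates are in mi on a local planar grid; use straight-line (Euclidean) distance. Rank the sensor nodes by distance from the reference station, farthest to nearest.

Computing each straight-line distance from (3.5, 2.1):
S2 (21.1, -15.1): 24.6 mi
S3 (15.1, -15.4): 21.0 mi
S1 (6.0, 12.8): 11.0 mi
S4 (4.4, 6.3): 4.3 mi

S2, S3, S1, S4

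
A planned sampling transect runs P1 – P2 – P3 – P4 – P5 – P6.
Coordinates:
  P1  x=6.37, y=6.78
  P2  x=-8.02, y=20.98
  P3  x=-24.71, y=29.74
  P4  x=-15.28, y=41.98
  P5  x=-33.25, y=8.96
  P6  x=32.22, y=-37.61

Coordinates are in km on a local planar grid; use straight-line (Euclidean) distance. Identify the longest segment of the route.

P5–P6

Leg distances:
P1→P2: 20.2 km
P2→P3: 18.8 km
P3→P4: 15.5 km
P4→P5: 37.6 km
P5→P6: 80.3 km
The longest leg is P5–P6 at 80.3 km.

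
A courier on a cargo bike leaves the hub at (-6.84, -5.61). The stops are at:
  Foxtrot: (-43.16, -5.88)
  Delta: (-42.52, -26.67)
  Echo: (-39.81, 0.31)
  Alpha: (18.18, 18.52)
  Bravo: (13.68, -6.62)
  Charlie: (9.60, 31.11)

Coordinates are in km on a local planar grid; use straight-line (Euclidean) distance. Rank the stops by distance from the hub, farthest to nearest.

Delta, Charlie, Foxtrot, Alpha, Echo, Bravo

Computing each straight-line distance from (-6.84, -5.61):
Delta (-42.52, -26.67): 41.4 km
Charlie (9.60, 31.11): 40.2 km
Foxtrot (-43.16, -5.88): 36.3 km
Alpha (18.18, 18.52): 34.8 km
Echo (-39.81, 0.31): 33.5 km
Bravo (13.68, -6.62): 20.5 km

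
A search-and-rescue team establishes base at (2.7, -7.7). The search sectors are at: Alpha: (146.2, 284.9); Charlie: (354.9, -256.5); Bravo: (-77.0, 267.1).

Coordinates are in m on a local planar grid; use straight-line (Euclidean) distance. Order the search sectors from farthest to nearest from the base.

Charlie, Alpha, Bravo

Distances from the base:
Charlie (354.9, -256.5): 431.2 m
Alpha (146.2, 284.9): 325.9 m
Bravo (-77.0, 267.1): 286.1 m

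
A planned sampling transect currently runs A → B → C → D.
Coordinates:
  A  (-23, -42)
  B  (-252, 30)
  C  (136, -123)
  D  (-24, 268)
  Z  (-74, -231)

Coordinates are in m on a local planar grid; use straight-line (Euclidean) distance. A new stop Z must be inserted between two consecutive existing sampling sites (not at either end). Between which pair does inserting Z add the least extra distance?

Added distance for inserting Z between each consecutive pair:
A–B: 271.6 m
B–C: 135.0 m
C–D: 315.2 m
Smallest added distance is 135.0 m, inserting between B and C.

between B and C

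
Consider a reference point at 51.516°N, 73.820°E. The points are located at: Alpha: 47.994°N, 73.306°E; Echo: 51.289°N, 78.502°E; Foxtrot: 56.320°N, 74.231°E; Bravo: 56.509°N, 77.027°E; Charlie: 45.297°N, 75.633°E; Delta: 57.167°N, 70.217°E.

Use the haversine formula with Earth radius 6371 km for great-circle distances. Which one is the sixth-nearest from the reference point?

Distance to each, sorted:
Echo: 325.7 km
Alpha: 393.4 km
Foxtrot: 534.9 km
Bravo: 593.3 km
Delta: 670.1 km
Charlie: 704.3 km
The sixth-nearest is Charlie at 704.3 km.

Charlie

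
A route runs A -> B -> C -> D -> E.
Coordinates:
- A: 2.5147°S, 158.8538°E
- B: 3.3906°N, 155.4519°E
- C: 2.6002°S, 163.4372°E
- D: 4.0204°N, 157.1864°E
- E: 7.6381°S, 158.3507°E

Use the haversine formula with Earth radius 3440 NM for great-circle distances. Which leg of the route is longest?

D–E

Leg distances:
A→B: 409.1 NM
B→C: 599.2 NM
C→D: 546.5 NM
D→E: 703.4 NM
The longest leg is D–E at 703.4 NM.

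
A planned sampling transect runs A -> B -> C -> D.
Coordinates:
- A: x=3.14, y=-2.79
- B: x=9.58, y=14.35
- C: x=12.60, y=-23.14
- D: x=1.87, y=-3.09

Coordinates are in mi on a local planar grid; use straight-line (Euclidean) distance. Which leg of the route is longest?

B–C

Leg distances:
A→B: 18.3 mi
B→C: 37.6 mi
C→D: 22.7 mi
The longest leg is B–C at 37.6 mi.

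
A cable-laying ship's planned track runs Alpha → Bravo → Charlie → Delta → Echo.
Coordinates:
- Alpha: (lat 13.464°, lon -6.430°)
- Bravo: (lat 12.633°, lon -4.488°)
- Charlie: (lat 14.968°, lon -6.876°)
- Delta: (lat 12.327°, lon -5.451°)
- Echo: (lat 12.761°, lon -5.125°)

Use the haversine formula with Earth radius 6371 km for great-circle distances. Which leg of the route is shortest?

Leg distances:
Alpha→Bravo: 229.8 km
Bravo→Charlie: 365.9 km
Charlie→Delta: 331.6 km
Delta→Echo: 59.8 km
The shortest leg is Delta–Echo at 59.8 km.

Delta–Echo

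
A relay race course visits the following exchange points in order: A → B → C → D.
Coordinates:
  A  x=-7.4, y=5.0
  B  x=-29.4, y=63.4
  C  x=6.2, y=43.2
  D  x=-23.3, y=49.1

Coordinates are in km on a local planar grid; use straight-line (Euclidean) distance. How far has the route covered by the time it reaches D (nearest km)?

Leg distances:
A→B: 62.4 km  (cumulative 62.4 km)
B→C: 40.9 km  (cumulative 103.3 km)
C→D: 30.1 km  (cumulative 133.4 km)
Cumulative distance at D ≈ 133 km.

133 km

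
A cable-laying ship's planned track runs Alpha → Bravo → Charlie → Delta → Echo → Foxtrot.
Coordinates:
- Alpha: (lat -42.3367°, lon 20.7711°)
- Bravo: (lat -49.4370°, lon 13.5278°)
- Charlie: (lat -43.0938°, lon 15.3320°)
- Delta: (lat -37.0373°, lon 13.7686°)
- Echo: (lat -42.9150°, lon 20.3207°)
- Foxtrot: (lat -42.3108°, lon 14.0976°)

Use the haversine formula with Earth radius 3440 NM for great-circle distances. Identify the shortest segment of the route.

Leg distances:
Alpha→Bravo: 522.3 NM
Bravo→Charlie: 388.1 NM
Charlie→Delta: 370.6 NM
Delta→Echo: 463.8 NM
Echo→Foxtrot: 277.3 NM
The shortest leg is Echo–Foxtrot at 277.3 NM.

Echo–Foxtrot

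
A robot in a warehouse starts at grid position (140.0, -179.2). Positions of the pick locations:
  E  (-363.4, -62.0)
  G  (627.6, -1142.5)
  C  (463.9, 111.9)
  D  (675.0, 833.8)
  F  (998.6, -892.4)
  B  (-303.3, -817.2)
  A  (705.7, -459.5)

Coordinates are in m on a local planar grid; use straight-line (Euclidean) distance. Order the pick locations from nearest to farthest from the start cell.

C, E, A, B, G, F, D

Distances from the start cell:
C (463.9, 111.9): 435.5 m
E (-363.4, -62.0): 516.9 m
A (705.7, -459.5): 631.3 m
B (-303.3, -817.2): 776.9 m
G (627.6, -1142.5): 1079.7 m
F (998.6, -892.4): 1116.2 m
D (675.0, 833.8): 1145.6 m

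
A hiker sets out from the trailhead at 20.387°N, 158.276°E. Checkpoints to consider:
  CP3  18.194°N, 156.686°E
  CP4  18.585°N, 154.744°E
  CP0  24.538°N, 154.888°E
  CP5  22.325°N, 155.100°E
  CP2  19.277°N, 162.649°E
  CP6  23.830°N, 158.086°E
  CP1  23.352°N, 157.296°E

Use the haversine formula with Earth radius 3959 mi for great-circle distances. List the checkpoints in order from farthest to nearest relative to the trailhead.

Distances from the trailhead:
CP0 24.538°N, 154.888°E: 359.2 mi
CP2 19.277°N, 162.649°E: 294.4 mi
CP4 18.585°N, 154.744°E: 261.6 mi
CP5 22.325°N, 155.100°E: 244.3 mi
CP6 23.830°N, 158.086°E: 238.2 mi
CP1 23.352°N, 157.296°E: 214.3 mi
CP3 18.194°N, 156.686°E: 183.6 mi

CP0, CP2, CP4, CP5, CP6, CP1, CP3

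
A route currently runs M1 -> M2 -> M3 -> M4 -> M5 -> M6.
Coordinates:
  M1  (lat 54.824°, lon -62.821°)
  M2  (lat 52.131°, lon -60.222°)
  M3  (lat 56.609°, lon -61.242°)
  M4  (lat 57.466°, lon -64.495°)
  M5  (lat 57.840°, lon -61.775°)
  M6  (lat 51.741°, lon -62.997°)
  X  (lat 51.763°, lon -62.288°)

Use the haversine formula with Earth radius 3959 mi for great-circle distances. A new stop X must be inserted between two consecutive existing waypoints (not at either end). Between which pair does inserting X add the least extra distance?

between M5 and M6

Added distance for inserting X between each consecutive pair:
M1–M2: 89.7 mi
M2–M3: 117.0 mi
M3–M4: 605.4 mi
M4–M5: 720.4 mi
M5–M6: 26.6 mi
Smallest added distance is 26.6 mi, inserting between M5 and M6.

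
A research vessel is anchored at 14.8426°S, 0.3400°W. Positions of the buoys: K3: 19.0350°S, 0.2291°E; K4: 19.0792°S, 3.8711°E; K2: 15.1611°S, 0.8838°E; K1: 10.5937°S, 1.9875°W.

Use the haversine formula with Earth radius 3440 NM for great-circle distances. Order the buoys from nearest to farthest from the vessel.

K2, K3, K1, K4

Distance from the vessel at 14.8426°S, 0.3400°W to each:
K2 15.1611°S, 0.8838°E: 73.5 NM
K3 19.0350°S, 0.2291°E: 253.8 NM
K1 10.5937°S, 1.9875°W: 272.7 NM
K4 19.0792°S, 3.8711°E: 350.9 NM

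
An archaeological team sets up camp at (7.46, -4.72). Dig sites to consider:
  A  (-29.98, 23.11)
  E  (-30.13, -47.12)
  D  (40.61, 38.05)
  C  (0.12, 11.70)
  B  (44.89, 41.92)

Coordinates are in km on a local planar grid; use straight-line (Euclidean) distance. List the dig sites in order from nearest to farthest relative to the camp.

C, A, D, E, B

Distance from the camp at (7.46, -4.72) to each:
C (0.12, 11.70): 18.0 km
A (-29.98, 23.11): 46.7 km
D (40.61, 38.05): 54.1 km
E (-30.13, -47.12): 56.7 km
B (44.89, 41.92): 59.8 km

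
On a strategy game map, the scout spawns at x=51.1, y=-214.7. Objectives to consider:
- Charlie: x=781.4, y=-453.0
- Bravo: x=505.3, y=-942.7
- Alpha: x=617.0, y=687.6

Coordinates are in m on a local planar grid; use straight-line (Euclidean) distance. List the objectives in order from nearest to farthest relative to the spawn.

Charlie, Bravo, Alpha

Distance from the spawn at x=51.1, y=-214.7 to each:
Charlie x=781.4, y=-453.0: 768.2 m
Bravo x=505.3, y=-942.7: 858.1 m
Alpha x=617.0, y=687.6: 1065.1 m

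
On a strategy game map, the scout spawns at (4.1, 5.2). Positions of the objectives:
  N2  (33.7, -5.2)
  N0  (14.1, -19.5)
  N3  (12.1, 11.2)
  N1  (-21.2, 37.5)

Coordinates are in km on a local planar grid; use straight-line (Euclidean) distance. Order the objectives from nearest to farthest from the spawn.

N3, N0, N2, N1

Computing each straight-line distance from (4.1, 5.2):
N3 (12.1, 11.2): 10.0 km
N0 (14.1, -19.5): 26.6 km
N2 (33.7, -5.2): 31.4 km
N1 (-21.2, 37.5): 41.0 km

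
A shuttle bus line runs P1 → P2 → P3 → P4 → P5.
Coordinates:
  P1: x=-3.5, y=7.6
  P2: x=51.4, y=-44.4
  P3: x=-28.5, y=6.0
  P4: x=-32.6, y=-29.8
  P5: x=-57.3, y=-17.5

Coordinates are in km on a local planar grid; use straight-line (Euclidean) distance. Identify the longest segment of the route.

P2–P3

Leg distances:
P1→P2: 75.6 km
P2→P3: 94.5 km
P3→P4: 36.0 km
P4→P5: 27.6 km
The longest leg is P2–P3 at 94.5 km.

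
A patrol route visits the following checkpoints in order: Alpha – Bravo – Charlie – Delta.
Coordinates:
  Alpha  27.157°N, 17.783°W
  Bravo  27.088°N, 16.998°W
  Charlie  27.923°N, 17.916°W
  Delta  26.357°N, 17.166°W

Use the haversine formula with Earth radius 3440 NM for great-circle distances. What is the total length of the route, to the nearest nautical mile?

Leg distances:
Alpha→Bravo: 42.2 NM  (cumulative 42.2 NM)
Bravo→Charlie: 70.0 NM  (cumulative 112.2 NM)
Charlie→Delta: 102.2 NM  (cumulative 214.4 NM)
Total route length ≈ 214 NM.

214 NM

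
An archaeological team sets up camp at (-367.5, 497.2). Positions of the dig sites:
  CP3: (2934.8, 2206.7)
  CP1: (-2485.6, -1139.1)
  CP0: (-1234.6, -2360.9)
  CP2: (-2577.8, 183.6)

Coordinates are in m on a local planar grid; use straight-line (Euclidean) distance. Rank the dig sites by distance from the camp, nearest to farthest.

CP2, CP1, CP0, CP3

Distance from the camp at (-367.5, 497.2) to each:
CP2 (-2577.8, 183.6): 2232.4 m
CP1 (-2485.6, -1139.1): 2676.5 m
CP0 (-1234.6, -2360.9): 2986.7 m
CP3 (2934.8, 2206.7): 3718.5 m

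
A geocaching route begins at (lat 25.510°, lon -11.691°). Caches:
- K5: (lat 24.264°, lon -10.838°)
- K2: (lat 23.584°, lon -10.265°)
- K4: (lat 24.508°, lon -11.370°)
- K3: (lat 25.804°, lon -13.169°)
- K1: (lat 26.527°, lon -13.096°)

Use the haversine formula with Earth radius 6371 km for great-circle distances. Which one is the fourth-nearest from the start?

K1

Distance to each, sorted:
K4: 116.0 km
K3: 151.7 km
K5: 163.1 km
K1: 180.3 km
K2: 258.2 km
The fourth-nearest is K1 at 180.3 km.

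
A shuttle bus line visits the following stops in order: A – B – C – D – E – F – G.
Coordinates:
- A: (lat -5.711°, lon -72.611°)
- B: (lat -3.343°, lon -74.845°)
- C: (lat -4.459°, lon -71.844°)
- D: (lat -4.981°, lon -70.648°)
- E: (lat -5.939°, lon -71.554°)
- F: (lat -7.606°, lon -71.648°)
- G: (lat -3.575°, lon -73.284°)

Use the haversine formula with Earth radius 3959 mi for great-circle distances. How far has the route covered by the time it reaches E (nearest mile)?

626 mi

Leg distances:
A→B: 224.6 mi  (cumulative 224.6 mi)
B→C: 220.8 mi  (cumulative 445.4 mi)
C→D: 89.9 mi  (cumulative 535.3 mi)
D→E: 90.9 mi  (cumulative 626.2 mi)
Cumulative distance at E ≈ 626 mi.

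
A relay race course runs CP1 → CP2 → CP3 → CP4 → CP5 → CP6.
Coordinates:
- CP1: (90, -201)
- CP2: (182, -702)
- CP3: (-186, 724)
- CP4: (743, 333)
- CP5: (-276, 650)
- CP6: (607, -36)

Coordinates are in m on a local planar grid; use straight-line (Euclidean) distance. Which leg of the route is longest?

CP2–CP3

Leg distances:
CP1→CP2: 509.4 m
CP2→CP3: 1472.7 m
CP3→CP4: 1007.9 m
CP4→CP5: 1067.2 m
CP5→CP6: 1118.2 m
The longest leg is CP2–CP3 at 1472.7 m.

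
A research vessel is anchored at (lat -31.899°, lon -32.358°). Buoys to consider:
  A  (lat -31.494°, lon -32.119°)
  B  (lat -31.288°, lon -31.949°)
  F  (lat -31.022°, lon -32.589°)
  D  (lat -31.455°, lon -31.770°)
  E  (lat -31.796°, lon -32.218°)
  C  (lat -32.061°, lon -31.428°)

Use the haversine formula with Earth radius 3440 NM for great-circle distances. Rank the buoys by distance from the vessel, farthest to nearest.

F, C, B, D, A, E

Distance from the vessel at (lat -31.899°, lon -32.358°) to each:
F (lat -31.022°, lon -32.589°): 54.0 NM
C (lat -32.061°, lon -31.428°): 48.4 NM
B (lat -31.288°, lon -31.949°): 42.2 NM
D (lat -31.455°, lon -31.770°): 40.2 NM
A (lat -31.494°, lon -32.119°): 27.2 NM
E (lat -31.796°, lon -32.218°): 9.4 NM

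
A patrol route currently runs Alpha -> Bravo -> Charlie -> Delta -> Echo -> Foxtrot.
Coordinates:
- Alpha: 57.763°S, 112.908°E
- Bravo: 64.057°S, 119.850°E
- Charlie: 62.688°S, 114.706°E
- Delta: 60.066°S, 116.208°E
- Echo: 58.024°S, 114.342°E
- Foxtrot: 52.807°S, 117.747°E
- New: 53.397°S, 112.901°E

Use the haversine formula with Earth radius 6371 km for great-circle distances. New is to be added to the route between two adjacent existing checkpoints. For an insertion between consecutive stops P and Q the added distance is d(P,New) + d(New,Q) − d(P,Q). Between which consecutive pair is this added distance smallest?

Added distance for inserting New between each consecutive pair:
Alpha–Bravo: 942.0 km
Bravo–Charlie: 1990.0 km
Charlie–Delta: 1504.4 km
Delta–Echo: 1039.7 km
Echo–Foxtrot: 233.9 km
Smallest added distance is 233.9 km, inserting between Echo and Foxtrot.

between Echo and Foxtrot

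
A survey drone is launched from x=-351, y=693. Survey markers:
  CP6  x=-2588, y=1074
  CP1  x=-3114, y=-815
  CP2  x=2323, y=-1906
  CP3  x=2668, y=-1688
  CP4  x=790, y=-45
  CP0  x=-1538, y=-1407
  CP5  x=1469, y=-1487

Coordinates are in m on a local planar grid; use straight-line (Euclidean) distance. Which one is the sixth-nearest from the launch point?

Distance to each, sorted:
CP4: 1358.9 m
CP6: 2269.2 m
CP0: 2412.3 m
CP5: 2839.9 m
CP1: 3147.7 m
CP2: 3729.0 m
CP3: 3844.9 m
The sixth-nearest is CP2 at 3729.0 m.

CP2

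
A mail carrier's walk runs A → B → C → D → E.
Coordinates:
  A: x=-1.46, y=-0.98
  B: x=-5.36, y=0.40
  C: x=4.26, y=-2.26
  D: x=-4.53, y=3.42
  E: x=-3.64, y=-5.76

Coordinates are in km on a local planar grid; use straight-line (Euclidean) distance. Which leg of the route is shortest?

A–B

Leg distances:
A→B: 4.1 km
B→C: 10.0 km
C→D: 10.5 km
D→E: 9.2 km
The shortest leg is A–B at 4.1 km.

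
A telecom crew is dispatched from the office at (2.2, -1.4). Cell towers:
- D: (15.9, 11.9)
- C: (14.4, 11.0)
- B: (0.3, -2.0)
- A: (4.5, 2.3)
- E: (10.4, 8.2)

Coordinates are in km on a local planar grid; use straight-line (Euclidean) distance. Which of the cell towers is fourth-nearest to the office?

Distance to each, sorted:
B: 2.0 km
A: 4.4 km
E: 12.6 km
C: 17.4 km
D: 19.1 km
The fourth-nearest is C at 17.4 km.

C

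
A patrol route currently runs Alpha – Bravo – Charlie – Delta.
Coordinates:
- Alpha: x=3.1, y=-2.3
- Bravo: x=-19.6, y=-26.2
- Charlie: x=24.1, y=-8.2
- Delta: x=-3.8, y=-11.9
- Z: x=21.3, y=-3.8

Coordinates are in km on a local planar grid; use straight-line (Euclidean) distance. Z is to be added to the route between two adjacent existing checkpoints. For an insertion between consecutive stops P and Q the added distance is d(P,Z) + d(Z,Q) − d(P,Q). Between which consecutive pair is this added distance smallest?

Added distance for inserting Z between each consecutive pair:
Alpha–Bravo: 31.9 km
Bravo–Charlie: 4.6 km
Charlie–Delta: 3.4 km
Smallest added distance is 3.4 km, inserting between Charlie and Delta.

between Charlie and Delta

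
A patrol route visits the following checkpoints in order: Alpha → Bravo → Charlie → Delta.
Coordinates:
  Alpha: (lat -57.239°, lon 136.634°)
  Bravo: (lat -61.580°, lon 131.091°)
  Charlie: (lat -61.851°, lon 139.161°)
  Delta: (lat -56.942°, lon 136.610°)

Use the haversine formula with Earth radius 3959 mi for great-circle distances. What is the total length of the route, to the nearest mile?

973 mi

Leg distances:
Alpha→Bravo: 357.4 mi  (cumulative 357.4 mi)
Bravo→Charlie: 264.7 mi  (cumulative 622.2 mi)
Charlie→Delta: 350.8 mi  (cumulative 973.0 mi)
Total route length ≈ 973 mi.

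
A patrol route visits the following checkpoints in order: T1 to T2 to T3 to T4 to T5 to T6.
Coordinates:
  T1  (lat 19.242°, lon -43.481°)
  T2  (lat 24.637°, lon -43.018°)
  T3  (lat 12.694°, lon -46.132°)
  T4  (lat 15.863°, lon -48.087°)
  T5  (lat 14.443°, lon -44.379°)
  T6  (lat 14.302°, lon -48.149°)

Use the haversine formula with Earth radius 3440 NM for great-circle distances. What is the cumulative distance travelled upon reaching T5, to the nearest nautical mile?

1516 NM

Leg distances:
T1→T2: 324.9 NM  (cumulative 324.9 NM)
T2→T3: 738.5 NM  (cumulative 1063.4 NM)
T3→T4: 221.7 NM  (cumulative 1285.1 NM)
T4→T5: 231.2 NM  (cumulative 1516.3 NM)
Cumulative distance at T5 ≈ 1516 NM.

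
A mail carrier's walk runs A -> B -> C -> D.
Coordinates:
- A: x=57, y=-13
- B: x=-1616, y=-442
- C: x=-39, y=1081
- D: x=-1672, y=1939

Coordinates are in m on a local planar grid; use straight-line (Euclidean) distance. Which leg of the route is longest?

Leg distances:
A→B: 1727.1 m
B→C: 2192.4 m
C→D: 1844.7 m
The longest leg is B–C at 2192.4 m.

B–C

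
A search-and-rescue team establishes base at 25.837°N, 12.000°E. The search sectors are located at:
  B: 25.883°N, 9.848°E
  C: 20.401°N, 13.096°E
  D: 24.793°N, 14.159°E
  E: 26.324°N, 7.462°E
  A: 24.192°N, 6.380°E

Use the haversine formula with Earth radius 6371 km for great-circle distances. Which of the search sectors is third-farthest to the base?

E

Distance to each, sorted:
C: 614.7 km
A: 595.0 km
E: 456.4 km
D: 246.1 km
B: 215.4 km
The third-farthest is E at 456.4 km.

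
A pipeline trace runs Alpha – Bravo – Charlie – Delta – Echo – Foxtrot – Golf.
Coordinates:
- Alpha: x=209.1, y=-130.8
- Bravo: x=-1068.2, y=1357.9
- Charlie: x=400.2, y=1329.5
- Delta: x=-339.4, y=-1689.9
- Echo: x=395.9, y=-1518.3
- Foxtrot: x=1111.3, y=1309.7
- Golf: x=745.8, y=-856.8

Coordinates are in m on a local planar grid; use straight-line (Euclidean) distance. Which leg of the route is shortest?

Delta–Echo

Leg distances:
Alpha→Bravo: 1961.6 m
Bravo→Charlie: 1468.7 m
Charlie→Delta: 3108.7 m
Delta→Echo: 755.1 m
Echo→Foxtrot: 2917.1 m
Foxtrot→Golf: 2197.1 m
The shortest leg is Delta–Echo at 755.1 m.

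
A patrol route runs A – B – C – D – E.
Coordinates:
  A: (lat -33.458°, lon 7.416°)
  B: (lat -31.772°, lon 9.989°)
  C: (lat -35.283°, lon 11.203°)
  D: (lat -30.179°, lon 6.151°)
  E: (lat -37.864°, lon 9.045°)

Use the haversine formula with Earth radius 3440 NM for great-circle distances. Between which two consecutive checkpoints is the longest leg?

Leg distances:
A→B: 164.8 NM
B→C: 219.4 NM
C→D: 398.6 NM
D→E: 483.3 NM
The longest leg is D–E at 483.3 NM.

D–E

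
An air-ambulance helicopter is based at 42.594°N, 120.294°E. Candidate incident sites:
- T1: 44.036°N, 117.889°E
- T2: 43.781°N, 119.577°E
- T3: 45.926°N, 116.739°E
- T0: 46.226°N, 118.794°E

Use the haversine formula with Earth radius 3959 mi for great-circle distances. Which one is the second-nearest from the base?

Distances from the base (42.594°N, 120.294°E):
T2: 89.6 mi
T1: 156.7 mi
T0: 261.6 mi
T3: 289.7 mi
The second-nearest is T1 at 156.7 mi.

T1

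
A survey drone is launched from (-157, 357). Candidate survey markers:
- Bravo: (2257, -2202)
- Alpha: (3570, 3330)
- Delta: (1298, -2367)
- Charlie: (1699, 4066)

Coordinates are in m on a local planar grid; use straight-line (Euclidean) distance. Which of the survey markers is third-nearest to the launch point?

Charlie

Distance to each, sorted:
Delta: 3088.2 m
Bravo: 3517.9 m
Charlie: 4147.5 m
Alpha: 4767.5 m
The third-nearest is Charlie at 4147.5 m.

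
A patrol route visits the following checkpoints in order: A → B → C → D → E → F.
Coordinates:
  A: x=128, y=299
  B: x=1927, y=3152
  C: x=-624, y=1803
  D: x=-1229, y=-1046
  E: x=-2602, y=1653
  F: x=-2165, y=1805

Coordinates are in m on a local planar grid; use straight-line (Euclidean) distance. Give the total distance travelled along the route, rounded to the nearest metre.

Leg distances:
A→B: 3372.8 m  (cumulative 3372.8 m)
B→C: 2885.7 m  (cumulative 6258.6 m)
C→D: 2912.5 m  (cumulative 9171.1 m)
D→E: 3028.2 m  (cumulative 12199.2 m)
E→F: 462.7 m  (cumulative 12661.9 m)
Total route length ≈ 12662 m.

12662 m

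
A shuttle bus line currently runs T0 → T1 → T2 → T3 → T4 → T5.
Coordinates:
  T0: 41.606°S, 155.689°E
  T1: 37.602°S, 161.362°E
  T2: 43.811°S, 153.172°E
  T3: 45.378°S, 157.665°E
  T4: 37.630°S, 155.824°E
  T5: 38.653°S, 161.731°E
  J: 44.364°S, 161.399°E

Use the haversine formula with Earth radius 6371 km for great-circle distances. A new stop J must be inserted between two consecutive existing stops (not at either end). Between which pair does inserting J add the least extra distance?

Added distance for inserting J between each consecutive pair:
T0–T1: 649.4 km
T1–T2: 436.2 km
T2–T3: 578.7 km
T3–T4: 322.5 km
T4–T5: 989.2 km
Smallest added distance is 322.5 km, inserting between T3 and T4.

between T3 and T4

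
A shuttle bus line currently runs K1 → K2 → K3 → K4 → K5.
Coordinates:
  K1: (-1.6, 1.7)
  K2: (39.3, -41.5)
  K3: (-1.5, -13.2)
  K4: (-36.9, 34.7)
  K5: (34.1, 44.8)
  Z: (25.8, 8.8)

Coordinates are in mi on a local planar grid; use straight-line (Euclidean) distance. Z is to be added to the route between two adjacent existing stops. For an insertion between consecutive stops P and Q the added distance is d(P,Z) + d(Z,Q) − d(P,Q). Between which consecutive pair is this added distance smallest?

Added distance for inserting Z between each consecutive pair:
K1–K2: 20.9 mi
K2–K3: 37.5 mi
K3–K4: 43.3 mi
K4–K5: 33.1 mi
Smallest added distance is 20.9 mi, inserting between K1 and K2.

between K1 and K2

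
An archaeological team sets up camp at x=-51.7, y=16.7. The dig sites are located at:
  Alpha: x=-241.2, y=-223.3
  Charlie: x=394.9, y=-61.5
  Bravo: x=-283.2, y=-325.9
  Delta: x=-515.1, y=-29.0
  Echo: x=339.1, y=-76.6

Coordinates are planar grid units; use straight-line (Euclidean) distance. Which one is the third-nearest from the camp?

Distances from the camp (x=-51.7, y=16.7):
Alpha: 305.8
Echo: 401.8
Bravo: 413.5
Charlie: 453.4
Delta: 465.6
The third-nearest is Bravo at 413.5.

Bravo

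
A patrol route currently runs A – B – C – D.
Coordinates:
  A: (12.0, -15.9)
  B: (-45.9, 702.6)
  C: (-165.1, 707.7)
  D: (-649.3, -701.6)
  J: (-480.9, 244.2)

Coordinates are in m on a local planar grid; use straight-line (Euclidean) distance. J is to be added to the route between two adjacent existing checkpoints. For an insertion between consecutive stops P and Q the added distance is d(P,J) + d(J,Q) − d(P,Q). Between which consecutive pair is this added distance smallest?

Added distance for inserting J between each consecutive pair:
A–B: 468.4 m
B–C: 1073.5 m
C–D: 31.4 m
Smallest added distance is 31.4 m, inserting between C and D.

between C and D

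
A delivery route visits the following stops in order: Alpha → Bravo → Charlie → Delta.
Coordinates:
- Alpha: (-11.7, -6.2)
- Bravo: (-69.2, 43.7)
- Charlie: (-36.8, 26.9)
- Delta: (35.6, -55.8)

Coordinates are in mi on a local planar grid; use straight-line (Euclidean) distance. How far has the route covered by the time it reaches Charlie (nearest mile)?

Leg distances:
Alpha→Bravo: 76.1 mi  (cumulative 76.1 mi)
Bravo→Charlie: 36.5 mi  (cumulative 112.6 mi)
Cumulative distance at Charlie ≈ 113 mi.

113 mi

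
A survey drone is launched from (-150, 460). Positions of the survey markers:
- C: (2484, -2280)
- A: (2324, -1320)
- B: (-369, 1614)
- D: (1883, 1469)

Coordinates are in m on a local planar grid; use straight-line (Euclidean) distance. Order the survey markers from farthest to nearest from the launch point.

Distance from the launch point at (-150, 460) to each:
C (2484, -2280): 3800.7 m
A (2324, -1320): 3047.8 m
D (1883, 1469): 2269.6 m
B (-369, 1614): 1174.6 m

C, A, D, B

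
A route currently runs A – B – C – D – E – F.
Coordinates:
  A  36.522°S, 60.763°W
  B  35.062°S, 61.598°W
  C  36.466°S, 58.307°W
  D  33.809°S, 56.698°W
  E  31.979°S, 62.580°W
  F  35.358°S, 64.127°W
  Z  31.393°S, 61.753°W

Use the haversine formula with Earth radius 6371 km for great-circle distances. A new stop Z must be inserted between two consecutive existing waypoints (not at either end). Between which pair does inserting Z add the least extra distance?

Added distance for inserting Z between each consecutive pair:
A–B: 806.8 km
B–C: 720.2 km
C–D: 862.0 km
D–E: 60.6 km
E–F: 192.6 km
Smallest added distance is 60.6 km, inserting between D and E.

between D and E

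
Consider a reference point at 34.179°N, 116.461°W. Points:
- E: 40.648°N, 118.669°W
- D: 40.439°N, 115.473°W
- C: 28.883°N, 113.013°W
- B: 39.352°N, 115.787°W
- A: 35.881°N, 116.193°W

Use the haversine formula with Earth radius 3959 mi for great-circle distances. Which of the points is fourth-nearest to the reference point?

D

Distance to each, sorted:
A: 118.6 mi
B: 359.4 mi
C: 418.4 mi
D: 435.9 mi
E: 463.1 mi
The fourth-nearest is D at 435.9 mi.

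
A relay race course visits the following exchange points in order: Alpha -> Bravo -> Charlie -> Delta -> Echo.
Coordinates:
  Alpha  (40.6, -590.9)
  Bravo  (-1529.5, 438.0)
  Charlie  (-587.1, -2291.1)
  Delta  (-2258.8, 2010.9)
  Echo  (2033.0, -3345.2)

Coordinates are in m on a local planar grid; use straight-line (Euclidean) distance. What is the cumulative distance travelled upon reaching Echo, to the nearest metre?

16243 m

Leg distances:
Alpha→Bravo: 1877.2 m  (cumulative 1877.2 m)
Bravo→Charlie: 2887.2 m  (cumulative 4764.4 m)
Charlie→Delta: 4615.4 m  (cumulative 9379.8 m)
Delta→Echo: 6863.5 m  (cumulative 16243.3 m)
Cumulative distance at Echo ≈ 16243 m.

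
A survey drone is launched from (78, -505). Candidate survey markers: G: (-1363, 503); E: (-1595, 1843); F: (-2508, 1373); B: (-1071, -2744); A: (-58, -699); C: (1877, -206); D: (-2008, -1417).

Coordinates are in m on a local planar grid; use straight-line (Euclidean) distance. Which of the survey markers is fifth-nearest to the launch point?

Distance to each, sorted:
A: 236.9 m
G: 1758.6 m
C: 1823.7 m
D: 2276.7 m
B: 2516.6 m
E: 2883.1 m
F: 3196.0 m
The fifth-nearest is B at 2516.6 m.

B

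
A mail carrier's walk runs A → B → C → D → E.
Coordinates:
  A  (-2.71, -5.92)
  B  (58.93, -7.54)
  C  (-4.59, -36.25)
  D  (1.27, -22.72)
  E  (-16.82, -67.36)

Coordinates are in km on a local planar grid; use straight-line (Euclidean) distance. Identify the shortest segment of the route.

C–D

Leg distances:
A→B: 61.7 km
B→C: 69.7 km
C→D: 14.7 km
D→E: 48.2 km
The shortest leg is C–D at 14.7 km.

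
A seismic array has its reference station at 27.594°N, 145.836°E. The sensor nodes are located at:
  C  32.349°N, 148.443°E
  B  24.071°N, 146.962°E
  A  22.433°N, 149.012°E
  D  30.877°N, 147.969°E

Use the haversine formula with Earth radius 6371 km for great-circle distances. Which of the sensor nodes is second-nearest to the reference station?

Distance to each, sorted:
B: 407.6 km
D: 419.6 km
C: 585.3 km
A: 657.0 km
The second-nearest is D at 419.6 km.

D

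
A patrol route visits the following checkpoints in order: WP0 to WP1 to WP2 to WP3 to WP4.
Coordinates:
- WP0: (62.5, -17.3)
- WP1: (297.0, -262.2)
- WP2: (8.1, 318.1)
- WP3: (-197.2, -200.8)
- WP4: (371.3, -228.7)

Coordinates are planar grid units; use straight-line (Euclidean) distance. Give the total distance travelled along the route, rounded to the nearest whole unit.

2115

Leg distances:
WP0→WP1: 339.1  (cumulative 339.1)
WP1→WP2: 648.2  (cumulative 987.3)
WP2→WP3: 558.0  (cumulative 1545.3)
WP3→WP4: 569.2  (cumulative 2114.5)
Total route length ≈ 2115.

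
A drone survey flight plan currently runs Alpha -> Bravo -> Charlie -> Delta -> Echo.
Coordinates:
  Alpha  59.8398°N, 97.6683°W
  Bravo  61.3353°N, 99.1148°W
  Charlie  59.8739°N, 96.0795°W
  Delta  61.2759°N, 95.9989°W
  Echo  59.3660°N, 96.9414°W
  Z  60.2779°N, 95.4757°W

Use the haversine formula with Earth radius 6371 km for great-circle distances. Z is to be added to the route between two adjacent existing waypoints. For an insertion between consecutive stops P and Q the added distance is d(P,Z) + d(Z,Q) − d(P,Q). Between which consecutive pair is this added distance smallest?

between Charlie and Delta

Added distance for inserting Z between each consecutive pair:
Alpha–Bravo: 176.7 km
Bravo–Charlie: 53.7 km
Charlie–Delta: 14.6 km
Delta–Echo: 26.3 km
Smallest added distance is 14.6 km, inserting between Charlie and Delta.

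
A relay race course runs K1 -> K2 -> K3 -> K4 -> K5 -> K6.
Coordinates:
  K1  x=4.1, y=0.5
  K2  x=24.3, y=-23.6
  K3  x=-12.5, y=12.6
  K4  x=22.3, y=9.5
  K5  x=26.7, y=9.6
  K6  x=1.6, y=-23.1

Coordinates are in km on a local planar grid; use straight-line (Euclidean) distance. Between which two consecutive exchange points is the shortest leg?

Leg distances:
K1→K2: 31.4 km
K2→K3: 51.6 km
K3→K4: 34.9 km
K4→K5: 4.4 km
K5→K6: 41.2 km
The shortest leg is K4–K5 at 4.4 km.

K4–K5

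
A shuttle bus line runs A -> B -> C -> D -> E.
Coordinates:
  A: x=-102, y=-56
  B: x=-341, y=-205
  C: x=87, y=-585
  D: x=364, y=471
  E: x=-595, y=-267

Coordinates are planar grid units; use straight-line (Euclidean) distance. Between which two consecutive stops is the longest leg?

D–E

Leg distances:
A→B: 281.6
B→C: 572.3
C→D: 1091.7
D→E: 1210.1
The longest leg is D–E at 1210.1.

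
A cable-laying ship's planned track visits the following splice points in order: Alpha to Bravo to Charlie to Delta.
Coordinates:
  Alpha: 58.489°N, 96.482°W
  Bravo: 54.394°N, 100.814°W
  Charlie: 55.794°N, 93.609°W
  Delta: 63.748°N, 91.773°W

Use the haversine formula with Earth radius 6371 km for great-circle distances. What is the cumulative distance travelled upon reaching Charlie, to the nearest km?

1011 km

Leg distances:
Alpha→Bravo: 527.2 km  (cumulative 527.2 km)
Bravo→Charlie: 483.9 km  (cumulative 1011.1 km)
Cumulative distance at Charlie ≈ 1011 km.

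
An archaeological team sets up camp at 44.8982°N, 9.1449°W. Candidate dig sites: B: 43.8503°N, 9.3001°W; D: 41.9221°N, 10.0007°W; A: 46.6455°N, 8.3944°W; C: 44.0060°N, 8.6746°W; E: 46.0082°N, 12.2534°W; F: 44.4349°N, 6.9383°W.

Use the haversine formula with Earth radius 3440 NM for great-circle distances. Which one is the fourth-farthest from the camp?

F

Distance to each, sorted:
D: 182.5 NM
E: 146.9 NM
A: 109.5 NM
F: 98.2 NM
B: 63.3 NM
C: 57.2 NM
The fourth-farthest is F at 98.2 NM.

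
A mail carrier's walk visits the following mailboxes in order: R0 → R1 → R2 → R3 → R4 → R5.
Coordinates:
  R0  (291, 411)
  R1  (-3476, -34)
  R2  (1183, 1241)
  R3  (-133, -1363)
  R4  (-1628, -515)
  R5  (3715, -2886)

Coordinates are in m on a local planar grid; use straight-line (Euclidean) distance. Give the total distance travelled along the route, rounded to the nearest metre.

Leg distances:
R0→R1: 3793.2 m  (cumulative 3793.2 m)
R1→R2: 4830.3 m  (cumulative 8623.5 m)
R2→R3: 2917.6 m  (cumulative 11541.2 m)
R3→R4: 1718.8 m  (cumulative 13259.9 m)
R4→R5: 5845.5 m  (cumulative 19105.4 m)
Total route length ≈ 19105 m.

19105 m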